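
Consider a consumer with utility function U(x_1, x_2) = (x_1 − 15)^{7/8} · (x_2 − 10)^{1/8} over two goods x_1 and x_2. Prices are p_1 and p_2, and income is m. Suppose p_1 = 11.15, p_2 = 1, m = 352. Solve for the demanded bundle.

After buying the subsistence bundle (15, 10), a share 0.875 of the remaining income goes to x_1: x_1* = 15 + 0.875·(m − 15p_1 − 10p_2)/p_1.
Discretionary income = 352 − 15·11.15 − 10·1 = 174.75; x_1* = 15 + 0.875·174.75/11.15 = 28.7136; x_2* = 10 + 0.125·174.75/1 = 31.8438.

x_1* = 28.7136, x_2* = 31.8438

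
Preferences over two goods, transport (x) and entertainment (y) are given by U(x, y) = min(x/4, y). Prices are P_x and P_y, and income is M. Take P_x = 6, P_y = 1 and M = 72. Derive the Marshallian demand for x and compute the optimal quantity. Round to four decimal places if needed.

x* = 11.52

With perfect complements, no substitution: consume in ratio x:y = 4:1.
Budget: P_x·x + P_y·(1/4)·x = M, so (4·P_x + P_y)·x = 4·M.
Demand: x*(P_x,P_y,M) = 4·M/(4·P_x + P_y), y* = M/(4·P_x + P_y).
Here 4·6 + 1 = 25, giving x* = 11.52.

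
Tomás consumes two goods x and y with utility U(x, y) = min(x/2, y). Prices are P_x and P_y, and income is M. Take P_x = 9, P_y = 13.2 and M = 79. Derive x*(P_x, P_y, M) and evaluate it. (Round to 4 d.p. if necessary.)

With perfect complements, no substitution: consume in ratio x:y = 2:1.
Budget: P_x·x + P_y·(1/2)·x = M, so (2·P_x + P_y)·x = 2·M.
Demand: x*(P_x,P_y,M) = 2·M/(2·P_x + P_y), y* = M/(2·P_x + P_y).
Here 2·9 + 13.2 = 31.2, giving x* = 5.0641.

x* = 5.0641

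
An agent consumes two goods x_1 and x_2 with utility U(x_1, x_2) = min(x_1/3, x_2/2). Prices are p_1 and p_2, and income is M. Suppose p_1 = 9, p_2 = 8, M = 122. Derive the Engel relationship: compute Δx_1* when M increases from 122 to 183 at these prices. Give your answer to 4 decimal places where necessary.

With perfect complements, no substitution: consume in ratio x_1:x_2 = 3:2.
Budget: p_1·x_1 + p_2·(2/3)·x_1 = M, so (3·p_1 + 2·p_2)·x_1 = 3·M.
Demand: x_1*(p_1,p_2,M) = 3·M/(3·p_1 + 2·p_2), x_2* = 2·M/(3·p_1 + 2·p_2).
Here 3·9 + 2·8 = 43, giving x_1* = 8.5116.
At M' = 183: x_1* = 12.7674. Change: 12.7674 − 8.5116 = 4.2558.

Δx_1* = 4.2558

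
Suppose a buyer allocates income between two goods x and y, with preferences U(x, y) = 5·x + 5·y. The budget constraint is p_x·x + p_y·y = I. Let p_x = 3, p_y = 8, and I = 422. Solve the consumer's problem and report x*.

Perfect substitutes: compare marginal utility per dollar. 5/p_x vs 5/p_y → 1.6667 vs 0.625.
x gives more utility per dollar, so spend all income on x: x* = I/p_x, y* = 0.
Numerically: x* = 140.6667, y* = 0.

x* = 140.6667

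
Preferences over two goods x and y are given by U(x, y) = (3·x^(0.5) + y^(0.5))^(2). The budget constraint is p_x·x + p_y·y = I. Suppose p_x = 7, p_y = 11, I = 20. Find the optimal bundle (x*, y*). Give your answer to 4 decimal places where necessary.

From the CES first-order condition, 3·(y/x)^(0.5) = p_x/p_y.
Hence y/x = ((1/3)·p_x/p_y)^(1/(0.5)), i.e. raised to the 2 power.
Substitute y = (y/x)·x into the budget: x* = I/(p_x + p_y·(y/x)).
Numerically y/x = 0.044995, so x* = 20/(7 + 11·0.044995) = 2.6685 and y* = 0.044995·2.6685 = 0.1201.

x* = 2.6685, y* = 0.1201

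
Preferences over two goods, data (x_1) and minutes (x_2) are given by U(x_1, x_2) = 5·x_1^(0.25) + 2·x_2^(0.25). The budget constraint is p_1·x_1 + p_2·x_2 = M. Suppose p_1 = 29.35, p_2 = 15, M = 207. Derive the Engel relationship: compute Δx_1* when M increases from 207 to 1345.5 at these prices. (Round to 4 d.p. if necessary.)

Δx_1* = 28.3426

Numerically x_2/x_1 = 0.721278, so x_1* = 207/(29.35 + 15·0.721278) = 5.1532.
At M' = 1345.5: x_1* = 33.4958. Change: 33.4958 − 5.1532 = 28.3426.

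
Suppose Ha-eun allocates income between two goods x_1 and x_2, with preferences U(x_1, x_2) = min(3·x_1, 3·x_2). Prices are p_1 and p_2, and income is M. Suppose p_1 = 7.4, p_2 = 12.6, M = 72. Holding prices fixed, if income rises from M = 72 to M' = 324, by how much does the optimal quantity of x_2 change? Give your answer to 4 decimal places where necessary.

With perfect complements, no substitution: consume in ratio x_1:x_2 = 3:3.
Budget: p_1·x_1 + p_2·x_1 = M, so (3·p_1 + 3·p_2)·x_1 = 3·M.
Demand: x_1*(p_1,p_2,M) = 3·M/(3·p_1 + 3·p_2), x_2* = 3·M/(3·p_1 + 3·p_2).
Here 3·7.4 + 3·12.6 = 60, giving x_2* = 3.6.
At M' = 324: x_2* = 16.2. Change: 16.2 − 3.6 = 12.6.

Δx_2* = 12.6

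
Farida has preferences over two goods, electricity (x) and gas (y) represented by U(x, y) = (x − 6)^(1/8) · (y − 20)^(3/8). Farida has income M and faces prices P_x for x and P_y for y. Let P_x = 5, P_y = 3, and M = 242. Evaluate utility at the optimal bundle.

V = 5.041

This is Cobb-Douglas in (x−6, y−20): tangency gives 0.125·P_y·(y−20) = 0.375·P_x·(x−6).
Substituting into the budget: x* = 6 + 0.25·(M − 6·P_x − 20·P_y)/P_x, and y* = 20 + 0.75·(…)/P_y.
Discretionary income = 242 − 6·5 − 20·3 = 152; x* = 6 + 0.25·152/5 = 13.6; y* = 20 + 0.75·152/3 = 58.
Utility at the optimum: U(13.6, 58) = 5.041.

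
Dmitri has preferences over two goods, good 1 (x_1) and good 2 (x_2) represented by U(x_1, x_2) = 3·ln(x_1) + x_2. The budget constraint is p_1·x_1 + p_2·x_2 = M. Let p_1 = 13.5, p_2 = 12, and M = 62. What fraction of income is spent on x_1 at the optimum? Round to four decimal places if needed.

At the given prices: x_1* = 3·12/13.5 = 2.6667, and x_2* = 2.1667.
Expenditure on x_1: 13.5·2.6667 = 36; share = 0.5806.

share on x_1 = 0.5806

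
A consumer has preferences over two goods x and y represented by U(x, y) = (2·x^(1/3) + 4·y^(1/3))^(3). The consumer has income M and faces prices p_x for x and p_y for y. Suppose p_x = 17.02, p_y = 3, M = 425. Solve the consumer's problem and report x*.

x* = 3.2274

MRS = MU_x/MU_y = (1/2)·(y/x)^(2/3). Set equal to p_x/p_y.
Solve for the ratio: y/x = [2·p_x/p_y]^(1.5).
Substitute y = (y/x)·x into the budget: x* = M/(p_x + p_y·(y/x)).
Numerically y/x = 38.221035, so x* = 425/(17.02 + 3·38.221035) = 3.2274.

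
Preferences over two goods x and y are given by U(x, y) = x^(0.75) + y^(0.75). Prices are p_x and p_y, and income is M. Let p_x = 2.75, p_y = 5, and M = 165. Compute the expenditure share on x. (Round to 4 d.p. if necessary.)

share on x = 0.8574

From the CES first-order condition, (y/x)^(0.25) = p_x/p_y.
Hence y/x = (p_x/p_y)^(1/(0.25)), i.e. raised to the 4 power.
With the ratio pinned down, the budget gives x* = M/(p_x + p_y·(y/x)) and y* = (y/x)·x*.
Numerically y/x = 0.091506, so x* = 165/(2.75 + 5·0.091506) = 51.4414 and y* = 0.091506·51.4414 = 4.7072.
Expenditure on x: 2.75·51.4414 = 141.4639; share = 0.8574.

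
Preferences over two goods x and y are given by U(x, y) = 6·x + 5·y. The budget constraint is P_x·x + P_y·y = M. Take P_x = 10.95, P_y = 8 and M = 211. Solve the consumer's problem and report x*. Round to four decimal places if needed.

x* = 0

Perfect substitutes: compare marginal utility per dollar. 6/P_x vs 5/P_y → 0.5479 vs 0.625.
y gives more utility per dollar, so spend all income on y: y* = M/P_y, x* = 0.
Numerically: x* = 0, y* = 26.375.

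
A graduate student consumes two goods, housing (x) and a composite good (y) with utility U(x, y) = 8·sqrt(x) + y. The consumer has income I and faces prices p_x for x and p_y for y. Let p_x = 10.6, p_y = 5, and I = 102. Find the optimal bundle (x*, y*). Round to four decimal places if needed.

Plugging in: x* = (4·5/10.6)² = 3.56, y* = 12.8528.

x* = 3.56, y* = 12.8528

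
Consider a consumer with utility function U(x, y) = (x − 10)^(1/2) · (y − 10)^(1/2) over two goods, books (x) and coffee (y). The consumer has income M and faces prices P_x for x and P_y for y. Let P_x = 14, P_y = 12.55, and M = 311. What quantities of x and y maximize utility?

x* = 11.625, y* = 11.8127

This is Cobb-Douglas in (x−10, y−10): tangency gives 0.5·P_y·(y−10) = 0.5·P_x·(x−10).
Substituting into the budget: x* = 10 + 0.5·(M − 10·P_x − 10·P_y)/P_x, and y* = 10 + 0.5·(…)/P_y.
Discretionary income = 311 − 10·14 − 10·12.55 = 45.5; x* = 10 + 0.5·45.5/14 = 11.625; y* = 10 + 0.5·45.5/12.55 = 11.8127.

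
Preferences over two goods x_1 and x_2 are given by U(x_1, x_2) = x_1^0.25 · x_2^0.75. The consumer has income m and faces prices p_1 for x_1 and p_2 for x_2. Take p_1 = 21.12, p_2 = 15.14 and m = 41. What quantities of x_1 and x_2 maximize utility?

x_1* = 0.4853, x_2* = 2.031

MU_x_1/MU_x_2 = (0.25·x_2)/(0.75·x_1); tangency sets this equal to p_1/p_2.
So 0.25·p_2·x_2 = 0.75·p_1·x_1; combined with the budget, a share 0.25 of income goes to x_1.
Demand: x_1*(p_1,p_2,m) = 0.25·m/p_1 and x_2* = 0.75·m/p_2.
At p_1=21.12, p_2=15.14, m=41: x_1* = 0.25·41/21.12 = 0.4853, x_2* = 2.031.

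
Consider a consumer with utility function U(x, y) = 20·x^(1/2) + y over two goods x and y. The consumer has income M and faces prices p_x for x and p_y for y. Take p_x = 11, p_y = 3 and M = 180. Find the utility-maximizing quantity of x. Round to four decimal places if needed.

x* = 7.438

MU_x = 10/√x, MU_y = 1. Tangency: 10/√x = p_x/p_y.
Thus x* = (10·p_y/p_x)² — independent of M — with the rest of income spent on y.
Plugging in: x* = (10·3/11)² = 7.438.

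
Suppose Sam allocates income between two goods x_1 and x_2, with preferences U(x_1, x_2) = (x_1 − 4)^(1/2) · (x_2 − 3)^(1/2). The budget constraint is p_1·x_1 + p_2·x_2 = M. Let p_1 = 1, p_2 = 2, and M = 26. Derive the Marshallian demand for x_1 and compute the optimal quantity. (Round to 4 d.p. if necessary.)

Let x_1' = x_1−4, x_2' = x_2−3. MRS = x_2'/x_1' = p_1/p_2.
Substituting into the budget: x_1* = 4 + 0.5·(M − 4·p_1 − 3·p_2)/p_1, and x_2* = 3 + 0.5·(…)/p_2.
Discretionary income = 26 − 4·1 − 3·2 = 16; x_1* = 4 + 0.5·16/1 = 12.

x_1* = 12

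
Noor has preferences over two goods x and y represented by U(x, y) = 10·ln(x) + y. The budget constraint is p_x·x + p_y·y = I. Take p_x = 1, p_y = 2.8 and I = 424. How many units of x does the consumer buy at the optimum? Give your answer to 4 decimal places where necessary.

MU_x = 10/x, MU_y = 1. Tangency: 10/x = p_x/p_y.
So x*(p_x,p_y) = 10·p_y/p_x, independent of income; and y* = (I − 10·p_y)/p_y.
At the given prices: x* = 10·2.8/1 = 28.

x* = 28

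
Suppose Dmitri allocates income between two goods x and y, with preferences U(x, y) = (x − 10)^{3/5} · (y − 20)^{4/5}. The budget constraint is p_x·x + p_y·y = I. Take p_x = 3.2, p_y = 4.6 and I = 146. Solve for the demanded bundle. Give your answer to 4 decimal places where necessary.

x* = 12.9464, y* = 22.7329

This is Cobb-Douglas in (x−10, y−20): tangency gives 0.6·p_y·(y−20) = 0.8·p_x·(x−10).
Substituting into the budget: x* = 10 + 3/7·(I − 10·p_x − 20·p_y)/p_x, and y* = 20 + 4/7·(…)/p_y.
Discretionary income = 146 − 10·3.2 − 20·4.6 = 22; x* = 10 + 3/7·22/3.2 = 12.9464; y* = 20 + 4/7·22/4.6 = 22.7329.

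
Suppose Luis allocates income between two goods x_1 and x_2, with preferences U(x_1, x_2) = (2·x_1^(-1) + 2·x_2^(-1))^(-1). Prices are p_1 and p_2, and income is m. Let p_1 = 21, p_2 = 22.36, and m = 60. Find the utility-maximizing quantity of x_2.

x_2* = 1.3627

MU_x_1 ∝ 2·x_1^(-2), MU_x_2 ∝ 2·x_2^(-2), so MRS = (x_2/x_1)^(2) = p_1/p_2.
Hence x_2/x_1 = (p_1/p_2)^(1/(2)), i.e. raised to the 0.5 power.
With the ratio pinned down, the budget gives x_1* = m/(p_1 + p_2·(x_2/x_1)) and x_2* = (x_2/x_1)·x_1*.
Numerically x_2/x_1 = 0.969112, so x_1* = 60/(21 + 22.36·0.969112) = 1.4062 and x_2* = 0.969112·1.4062 = 1.3627.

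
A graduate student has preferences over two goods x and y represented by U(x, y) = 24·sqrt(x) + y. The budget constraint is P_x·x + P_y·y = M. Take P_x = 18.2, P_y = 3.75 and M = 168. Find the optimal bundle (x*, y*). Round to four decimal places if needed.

Thus x* = (12·P_y/P_x)² — independent of M — with the rest of income spent on y.
Plugging in: x* = (12·3.75/18.2)² = 6.1134, y* = 15.1297.

x* = 6.1134, y* = 15.1297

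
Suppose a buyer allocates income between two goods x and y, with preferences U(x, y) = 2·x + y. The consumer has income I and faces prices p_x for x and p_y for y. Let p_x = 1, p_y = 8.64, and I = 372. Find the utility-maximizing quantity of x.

x* = 372

Linear utility — the consumer picks whichever good has higher MU/price: 2/1 = 2 vs 1/8.64 = 0.1157.
x gives more utility per dollar, so spend all income on x: x* = I/p_x, y* = 0.
Numerically: x* = 372, y* = 0.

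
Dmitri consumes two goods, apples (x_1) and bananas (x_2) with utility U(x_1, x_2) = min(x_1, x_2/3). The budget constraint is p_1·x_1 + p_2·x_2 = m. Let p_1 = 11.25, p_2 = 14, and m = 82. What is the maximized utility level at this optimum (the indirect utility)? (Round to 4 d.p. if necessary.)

V = 1.5399

Here 11.25 + 3·14 = 53.25, giving x_1* = 1.5399 and x_2* = 4.6197.
Utility at the optimum: U(1.5399, 4.6197) = 1.5399.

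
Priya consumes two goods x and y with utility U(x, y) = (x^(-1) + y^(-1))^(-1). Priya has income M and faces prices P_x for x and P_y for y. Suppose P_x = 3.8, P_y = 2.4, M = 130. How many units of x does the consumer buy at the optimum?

From the CES first-order condition, (y/x)^(2) = P_x/P_y.
Solve for the ratio: y/x = [P_x/P_y]^(0.5).
Substitute y = (y/x)·x into the budget: x* = M/(P_x + P_y·(y/x)).
Numerically y/x = 1.258306, so x* = 130/(3.8 + 2.4·1.258306) = 19.0618.

x* = 19.0618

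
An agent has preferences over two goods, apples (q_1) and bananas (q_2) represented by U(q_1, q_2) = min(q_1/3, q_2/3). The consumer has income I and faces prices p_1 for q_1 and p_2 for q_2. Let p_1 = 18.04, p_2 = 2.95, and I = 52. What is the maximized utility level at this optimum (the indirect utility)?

With perfect complements, no substitution: consume in ratio q_1:q_2 = 3:3.
Budget: p_1·q_1 + p_2·q_1 = I, so (3·p_1 + 3·p_2)·q_1 = 3·I.
Demand: q_1*(p_1,p_2,I) = 3·I/(3·p_1 + 3·p_2), q_2* = 3·I/(3·p_1 + 3·p_2).
Here 3·18.04 + 3·2.95 = 62.97, giving q_1* = 2.4774 and q_2* = 2.4774.
Utility at the optimum: U(2.4774, 2.4774) = 0.8258.

V = 0.8258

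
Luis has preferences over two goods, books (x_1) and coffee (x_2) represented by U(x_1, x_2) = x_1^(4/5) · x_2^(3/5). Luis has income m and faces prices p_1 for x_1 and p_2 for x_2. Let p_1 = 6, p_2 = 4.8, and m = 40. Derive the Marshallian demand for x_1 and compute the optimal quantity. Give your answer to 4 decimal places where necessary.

The MRS is (4/3)·x_2/x_1. Set MRS = p_1/p_2.
So 0.8·p_2·x_2 = 0.6·p_1·x_1; combined with the budget, a share 4/7 of income goes to x_1.
Demand: x_1*(p_1,p_2,m) = 4/7·m/p_1 and x_2* = 3/7·m/p_2.
At p_1=6, p_2=4.8, m=40: x_1* = 4/7·40/6 = 3.8095.

x_1* = 3.8095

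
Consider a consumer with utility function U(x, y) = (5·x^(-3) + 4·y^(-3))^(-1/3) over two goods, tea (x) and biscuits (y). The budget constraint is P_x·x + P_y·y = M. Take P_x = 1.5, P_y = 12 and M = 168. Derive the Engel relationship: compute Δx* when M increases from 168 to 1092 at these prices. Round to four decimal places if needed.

MRS = MU_x/MU_y = (5/4)·(y/x)^(4). Set equal to P_x/P_y.
Solve for the ratio: y/x = [(4/5)·P_x/P_y]^(0.25).
Substitute y = (y/x)·x into the budget: x* = M/(P_x + P_y·(y/x)).
Numerically y/x = 0.562341, so x* = 168/(1.5 + 12·0.562341) = 20.3683.
At M' = 1092: x* = 132.3942. Change: 132.3942 − 20.3683 = 112.0259.

Δx* = 112.0259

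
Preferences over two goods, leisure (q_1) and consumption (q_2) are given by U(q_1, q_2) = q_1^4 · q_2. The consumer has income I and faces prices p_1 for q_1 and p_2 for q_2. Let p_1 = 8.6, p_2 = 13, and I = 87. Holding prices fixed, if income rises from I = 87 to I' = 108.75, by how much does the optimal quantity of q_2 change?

MU_q_1/MU_q_2 = (4·q_2)/(q_1); tangency sets this equal to p_1/p_2.
Rearranging, p_2·q_2 = (1/4)·p_1·q_1. Substituting into the budget gives p_1·q_1·(1 + (1/4)) = I.
Demand: q_1*(p_1,p_2,I) = 0.8·I/p_1 and q_2* = 0.2·I/p_2.
At p_1=8.6, p_2=13, I=87: q_2* = 0.2·87/13 = 1.3385.
At I' = 108.75: q_2* = 1.6731. Change: 1.6731 − 1.3385 = 0.3346.

Δq_2* = 0.3346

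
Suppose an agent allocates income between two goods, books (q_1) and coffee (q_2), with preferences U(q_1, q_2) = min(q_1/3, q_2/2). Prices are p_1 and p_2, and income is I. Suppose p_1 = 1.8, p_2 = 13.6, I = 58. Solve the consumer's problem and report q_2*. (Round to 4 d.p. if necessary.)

q_2* = 3.5583

Leontief preferences: the optimum is at the kink where q_1/3 = q_2/2, i.e. q_2 = (2/3)·q_1.
Budget: p_1·q_1 + p_2·(2/3)·q_1 = I, so (3·p_1 + 2·p_2)·q_1 = 3·I.
Demand: q_1*(p_1,p_2,I) = 3·I/(3·p_1 + 2·p_2), q_2* = 2·I/(3·p_1 + 2·p_2).
Here 3·1.8 + 2·13.6 = 32.6, giving q_2* = 3.5583.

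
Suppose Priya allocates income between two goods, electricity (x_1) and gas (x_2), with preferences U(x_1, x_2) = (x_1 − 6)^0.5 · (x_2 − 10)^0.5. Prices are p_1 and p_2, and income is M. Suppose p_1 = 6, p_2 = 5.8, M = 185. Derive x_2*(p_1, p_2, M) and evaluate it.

This is Cobb-Douglas in (x_1−6, x_2−10): tangency gives 0.5·p_2·(x_2−10) = 0.5·p_1·(x_1−6).
Substituting into the budget: x_1* = 6 + 0.5·(M − 6·p_1 − 10·p_2)/p_1, and x_2* = 10 + 0.5·(…)/p_2.
Discretionary income = 185 − 6·6 − 10·5.8 = 91; x_2* = 10 + 0.5·91/5.8 = 17.8448.

x_2* = 17.8448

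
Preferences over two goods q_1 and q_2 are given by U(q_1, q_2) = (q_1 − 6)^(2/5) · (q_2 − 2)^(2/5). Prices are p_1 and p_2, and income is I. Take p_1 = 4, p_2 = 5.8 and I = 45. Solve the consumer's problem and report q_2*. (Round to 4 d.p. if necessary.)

MRS = (q_2−2)/(q_1−6). Tangency with p_1/p_2 gives q_2−2 = (p_1/p_2)·(q_1−6).
Substituting into the budget: q_1* = 6 + 0.5·(I − 6·p_1 − 2·p_2)/p_1, and q_2* = 2 + 0.5·(…)/p_2.
Discretionary income = 45 − 6·4 − 2·5.8 = 9.4; q_2* = 2 + 0.5·9.4/5.8 = 2.8103.

q_2* = 2.8103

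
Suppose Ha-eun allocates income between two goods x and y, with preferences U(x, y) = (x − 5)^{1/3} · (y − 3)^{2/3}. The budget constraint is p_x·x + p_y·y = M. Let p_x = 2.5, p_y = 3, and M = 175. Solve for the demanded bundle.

x* = 25.4667, y* = 37.1111

MRS = (1/2)·(y−3)/(x−5). Tangency with p_x/p_y gives y−3 = 2·(p_x/p_y)·(x−5).
After buying the subsistence bundle (5, 3), a share 1/3 of the remaining income goes to x: x* = 5 + 1/3·(M − 5p_x − 3p_y)/p_x.
Discretionary income = 175 − 5·2.5 − 3·3 = 153.5; x* = 5 + 1/3·153.5/2.5 = 25.4667; y* = 3 + 2/3·153.5/3 = 37.1111.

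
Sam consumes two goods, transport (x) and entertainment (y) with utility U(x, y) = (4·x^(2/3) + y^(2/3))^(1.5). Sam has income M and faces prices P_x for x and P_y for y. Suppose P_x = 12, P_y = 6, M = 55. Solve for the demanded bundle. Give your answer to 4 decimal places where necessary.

From the CES first-order condition, 4·(y/x)^(1/3) = P_x/P_y.
Solve for the ratio: y/x = [(1/4)·P_x/P_y]^(3).
Substitute y = (y/x)·x into the budget: x* = M/(P_x + P_y·(y/x)).
Numerically y/x = 0.125, so x* = 55/(12 + 6·0.125) = 4.3137 and y* = 0.125·4.3137 = 0.5392.

x* = 4.3137, y* = 0.5392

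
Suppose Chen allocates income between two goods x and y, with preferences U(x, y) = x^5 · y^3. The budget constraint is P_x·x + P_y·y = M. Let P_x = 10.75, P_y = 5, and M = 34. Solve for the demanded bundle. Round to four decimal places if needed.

Demand: x*(P_x,P_y,M) = 0.625·M/P_x and y* = 0.375·M/P_y.
At P_x=10.75, P_y=5, M=34: x* = 0.625·34/10.75 = 1.9767, y* = 2.55.

x* = 1.9767, y* = 2.55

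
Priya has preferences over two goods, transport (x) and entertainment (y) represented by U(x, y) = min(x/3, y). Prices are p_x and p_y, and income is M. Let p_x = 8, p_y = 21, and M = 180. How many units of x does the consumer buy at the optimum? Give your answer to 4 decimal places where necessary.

x* = 12

With perfect complements, no substitution: consume in ratio x:y = 3:1.
Budget: p_x·x + p_y·(1/3)·x = M, so (3·p_x + p_y)·x = 3·M.
Demand: x*(p_x,p_y,M) = 3·M/(3·p_x + p_y), y* = M/(3·p_x + p_y).
Here 3·8 + 21 = 45, giving x* = 12.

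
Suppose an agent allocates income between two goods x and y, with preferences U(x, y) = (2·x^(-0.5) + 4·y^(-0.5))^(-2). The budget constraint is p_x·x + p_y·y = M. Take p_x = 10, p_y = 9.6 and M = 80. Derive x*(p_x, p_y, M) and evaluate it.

MRS = MU_x/MU_y = (1/2)·(y/x)^(1.5). Set equal to p_x/p_y.
Hence y/x = (2·p_x/p_y)^(1/(1.5)), i.e. raised to the 2/3 power.
Substitute y = (y/x)·x into the budget: x* = M/(p_x + p_y·(y/x)).
Numerically y/x = 1.631195, so x* = 80/(10 + 9.6·1.631195) = 3.1178.

x* = 3.1178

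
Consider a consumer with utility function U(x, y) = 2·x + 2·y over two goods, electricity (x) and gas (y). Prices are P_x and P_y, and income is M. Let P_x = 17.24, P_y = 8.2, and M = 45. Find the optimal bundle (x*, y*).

Perfect substitutes: compare marginal utility per dollar. 2/P_x vs 2/P_y → 0.116 vs 0.2439.
y gives more utility per dollar, so spend all income on y: y* = M/P_y, x* = 0.
Numerically: x* = 0, y* = 5.4878.

x* = 0, y* = 5.4878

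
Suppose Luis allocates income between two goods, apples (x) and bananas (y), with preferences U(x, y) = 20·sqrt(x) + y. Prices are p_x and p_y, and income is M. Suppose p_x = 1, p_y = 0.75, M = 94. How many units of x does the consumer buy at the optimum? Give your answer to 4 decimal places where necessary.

Set MRS = p_x/p_y: 10·x^(−1/2) = p_x/p_y.
Solve: √x = 10·p_y/p_x, so x*(p_x,p_y) = (10·p_y/p_x)², and y* = (M − p_x·x*)/p_y.
Plugging in: x* = (10·0.75/1)² = 56.25.

x* = 56.25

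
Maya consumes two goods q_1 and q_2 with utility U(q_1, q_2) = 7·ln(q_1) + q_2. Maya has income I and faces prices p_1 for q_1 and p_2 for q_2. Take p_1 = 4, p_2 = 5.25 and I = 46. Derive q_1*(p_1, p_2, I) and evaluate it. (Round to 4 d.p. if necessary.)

q_1* = 9.1875

Set MRS = p_1/p_2: (7/q_1)/1 = p_1/p_2.
So q_1*(p_1,p_2) = 7·p_2/p_1, independent of income; and q_2* = (I − 7·p_2)/p_2.
At the given prices: q_1* = 7·5.25/4 = 9.1875.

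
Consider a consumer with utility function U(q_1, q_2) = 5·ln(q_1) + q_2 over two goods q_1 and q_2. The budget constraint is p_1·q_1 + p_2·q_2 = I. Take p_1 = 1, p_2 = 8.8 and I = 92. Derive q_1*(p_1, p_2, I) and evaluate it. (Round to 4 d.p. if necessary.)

q_1* = 44

So q_1*(p_1,p_2) = 5·p_2/p_1, independent of income; and q_2* = (I − 5·p_2)/p_2.
At the given prices: q_1* = 5·8.8/1 = 44.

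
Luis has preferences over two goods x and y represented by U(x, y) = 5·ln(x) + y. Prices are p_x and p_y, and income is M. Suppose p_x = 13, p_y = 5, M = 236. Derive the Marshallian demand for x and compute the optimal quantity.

x* = 1.9231

MU_x = 5/x, MU_y = 1. Tangency: 5/x = p_x/p_y.
So x*(p_x,p_y) = 5·p_y/p_x, independent of income; and y* = (M − 5·p_y)/p_y.
At the given prices: x* = 5·5/13 = 1.9231.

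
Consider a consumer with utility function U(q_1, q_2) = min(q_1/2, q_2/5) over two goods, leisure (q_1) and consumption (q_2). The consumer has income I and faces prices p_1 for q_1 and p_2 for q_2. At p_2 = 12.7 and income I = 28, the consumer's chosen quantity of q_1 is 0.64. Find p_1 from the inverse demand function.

p_1 = 12

With perfect complements, no substitution: consume in ratio q_1:q_2 = 2:5.
Budget: p_1·q_1 + p_2·(5/2)·q_1 = I, so (2·p_1 + 5·p_2)·q_1 = 2·I.
Demand: q_1*(p_1,p_2,I) = 2·I/(2·p_1 + 5·p_2), q_2* = 5·I/(2·p_1 + 5·p_2).
Set q_1* = 0.64 in the demand function and solve for p_1: p_1 = 12.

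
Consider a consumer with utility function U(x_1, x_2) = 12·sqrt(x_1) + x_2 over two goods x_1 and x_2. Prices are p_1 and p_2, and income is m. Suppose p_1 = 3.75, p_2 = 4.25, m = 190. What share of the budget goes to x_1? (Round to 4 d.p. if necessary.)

Set MRS = p_1/p_2: 6·x_1^(−1/2) = p_1/p_2.
Thus x_1* = (6·p_2/p_1)² — independent of m — with the rest of income spent on x_2.
Plugging in: x_1* = (6·4.25/3.75)² = 46.24, x_2* = 3.9059.
Expenditure on x_1: 3.75·46.24 = 173.4; share = 0.9126.

share on x_1 = 0.9126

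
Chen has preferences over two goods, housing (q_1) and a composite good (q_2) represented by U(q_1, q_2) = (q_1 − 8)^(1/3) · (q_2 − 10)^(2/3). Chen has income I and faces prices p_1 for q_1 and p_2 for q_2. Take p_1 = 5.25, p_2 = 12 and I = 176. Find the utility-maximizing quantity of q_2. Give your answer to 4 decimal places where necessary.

q_2* = 10.7778

Substituting into the budget: q_1* = 8 + 1/3·(I − 8·p_1 − 10·p_2)/p_1, and q_2* = 10 + 2/3·(…)/p_2.
Discretionary income = 176 − 8·5.25 − 10·12 = 14; q_2* = 10 + 2/3·14/12 = 10.7778.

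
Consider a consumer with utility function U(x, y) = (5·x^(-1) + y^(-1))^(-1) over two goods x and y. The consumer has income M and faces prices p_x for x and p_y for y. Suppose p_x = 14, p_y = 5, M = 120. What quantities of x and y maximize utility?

MRS = MU_x/MU_y = 5·(y/x)^(2). Set equal to p_x/p_y.
Solve for the ratio: y/x = [(1/5)·p_x/p_y]^(0.5).
Substitute y = (y/x)·x into the budget: x* = M/(p_x + p_y·(y/x)).
Numerically y/x = 0.748331, so x* = 120/(14 + 5·0.748331) = 6.7637 and y* = 0.748331·6.7637 = 5.0615.

x* = 6.7637, y* = 5.0615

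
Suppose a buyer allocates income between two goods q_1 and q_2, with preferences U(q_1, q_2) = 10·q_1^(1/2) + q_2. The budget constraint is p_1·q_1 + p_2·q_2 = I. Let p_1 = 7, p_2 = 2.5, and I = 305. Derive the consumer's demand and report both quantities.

q_1* = 3.1888, q_2* = 113.0714

Thus q_1* = (5·p_2/p_1)² — independent of I — with the rest of income spent on q_2.
Plugging in: q_1* = (5·2.5/7)² = 3.1888, q_2* = 113.0714.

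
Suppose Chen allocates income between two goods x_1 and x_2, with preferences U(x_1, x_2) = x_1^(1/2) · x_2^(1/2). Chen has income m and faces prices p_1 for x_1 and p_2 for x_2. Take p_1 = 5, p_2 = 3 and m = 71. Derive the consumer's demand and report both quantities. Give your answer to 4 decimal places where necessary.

Demand: x_1*(p_1,p_2,m) = 0.5·m/p_1 and x_2* = 0.5·m/p_2.
At p_1=5, p_2=3, m=71: x_1* = 0.5·71/5 = 7.1, x_2* = 11.8333.

x_1* = 7.1, x_2* = 11.8333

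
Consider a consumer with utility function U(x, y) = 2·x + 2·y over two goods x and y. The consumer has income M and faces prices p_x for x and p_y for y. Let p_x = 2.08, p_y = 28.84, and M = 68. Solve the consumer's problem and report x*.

x* = 32.6923

Perfect substitutes: compare marginal utility per dollar. 2/p_x vs 2/p_y → 0.9615 vs 0.0693.
x gives more utility per dollar, so spend all income on x: x* = M/p_x, y* = 0.
Numerically: x* = 32.6923, y* = 0.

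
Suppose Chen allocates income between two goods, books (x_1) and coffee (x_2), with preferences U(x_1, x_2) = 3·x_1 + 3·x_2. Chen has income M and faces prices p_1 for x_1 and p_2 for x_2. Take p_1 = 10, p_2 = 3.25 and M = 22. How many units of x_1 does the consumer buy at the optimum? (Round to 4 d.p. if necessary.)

Linear utility — the consumer picks whichever good has higher MU/price: 3/10 = 0.3 vs 3/3.25 = 0.9231.
x_2 gives more utility per dollar, so spend all income on x_2: x_2* = M/p_2, x_1* = 0.
Numerically: x_1* = 0, x_2* = 6.7692.

x_1* = 0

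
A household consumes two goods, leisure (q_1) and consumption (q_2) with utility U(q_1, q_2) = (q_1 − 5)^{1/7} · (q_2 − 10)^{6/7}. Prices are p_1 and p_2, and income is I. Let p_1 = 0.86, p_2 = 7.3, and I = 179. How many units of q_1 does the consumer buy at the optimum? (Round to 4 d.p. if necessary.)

q_1* = 21.8937

Discretionary income = 179 − 5·0.86 − 10·7.3 = 101.7; q_1* = 5 + 1/7·101.7/0.86 = 21.8937.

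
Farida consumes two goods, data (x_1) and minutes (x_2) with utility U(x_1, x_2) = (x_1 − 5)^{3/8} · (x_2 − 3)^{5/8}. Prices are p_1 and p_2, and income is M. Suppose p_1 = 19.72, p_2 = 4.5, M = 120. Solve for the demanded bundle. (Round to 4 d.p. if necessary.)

After buying the subsistence bundle (5, 3), a share 0.375 of the remaining income goes to x_1: x_1* = 5 + 0.375·(M − 5p_1 − 3p_2)/p_1.
Discretionary income = 120 − 5·19.72 − 3·4.5 = 7.9; x_1* = 5 + 0.375·7.9/19.72 = 5.1502; x_2* = 3 + 0.625·7.9/4.5 = 4.0972.

x_1* = 5.1502, x_2* = 4.0972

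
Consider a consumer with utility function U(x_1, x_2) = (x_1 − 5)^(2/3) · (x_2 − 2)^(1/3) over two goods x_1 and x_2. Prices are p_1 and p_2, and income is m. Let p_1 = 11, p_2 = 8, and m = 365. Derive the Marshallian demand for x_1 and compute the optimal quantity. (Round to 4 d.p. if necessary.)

This is Cobb-Douglas in (x_1−5, x_2−2): tangency gives 2/3·p_2·(x_2−2) = 1/3·p_1·(x_1−5).
After buying the subsistence bundle (5, 2), a share 2/3 of the remaining income goes to x_1: x_1* = 5 + 2/3·(m − 5p_1 − 2p_2)/p_1.
Discretionary income = 365 − 5·11 − 2·8 = 294; x_1* = 5 + 2/3·294/11 = 22.8182.

x_1* = 22.8182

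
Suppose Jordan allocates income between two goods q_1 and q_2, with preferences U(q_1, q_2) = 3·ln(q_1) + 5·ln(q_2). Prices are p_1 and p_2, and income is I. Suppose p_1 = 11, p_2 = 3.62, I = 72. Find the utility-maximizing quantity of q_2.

q_2* = 12.4309

Demand: q_1*(p_1,p_2,I) = 0.375·I/p_1 and q_2* = 0.625·I/p_2.
At p_1=11, p_2=3.62, I=72: q_2* = 0.625·72/3.62 = 12.4309.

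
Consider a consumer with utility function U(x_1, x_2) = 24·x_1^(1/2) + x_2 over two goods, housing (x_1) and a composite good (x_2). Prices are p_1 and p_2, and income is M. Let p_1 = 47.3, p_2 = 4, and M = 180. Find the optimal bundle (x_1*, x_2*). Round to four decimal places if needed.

x_1* = 1.0298, x_2* = 32.8224

Utility is quasi-linear in x_2; the FOC for x_1 is 12/√x_1 = p_1/p_2.
Solve: √x_1 = 12·p_2/p_1, so x_1*(p_1,p_2) = (12·p_2/p_1)², and x_2* = (M − p_1·x_1*)/p_2.
Plugging in: x_1* = (12·4/47.3)² = 1.0298, x_2* = 32.8224.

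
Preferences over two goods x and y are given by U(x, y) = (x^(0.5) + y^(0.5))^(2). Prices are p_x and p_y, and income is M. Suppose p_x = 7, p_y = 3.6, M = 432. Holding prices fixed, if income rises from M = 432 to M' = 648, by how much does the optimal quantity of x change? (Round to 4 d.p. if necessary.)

MRS = MU_x/MU_y = (y/x)^(0.5). Set equal to p_x/p_y.
Hence y/x = (p_x/p_y)^(1/(0.5)), i.e. raised to the 2 power.
With the ratio pinned down, the budget gives x* = M/(p_x + p_y·(y/x)) and y* = (y/x)·x*.
Numerically y/x = 3.780864, so x* = 432/(7 + 3.6·3.780864) = 20.9596.
At M' = 648: x* = 31.4394. Change: 31.4394 − 20.9596 = 10.4798.

Δx* = 10.4798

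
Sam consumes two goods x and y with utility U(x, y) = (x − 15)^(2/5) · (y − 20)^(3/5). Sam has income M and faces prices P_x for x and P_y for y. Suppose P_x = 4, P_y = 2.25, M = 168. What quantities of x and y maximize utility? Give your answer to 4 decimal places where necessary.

This is Cobb-Douglas in (x−15, y−20): tangency gives 0.4·P_y·(y−20) = 0.6·P_x·(x−15).
Substituting into the budget: x* = 15 + 0.4·(M − 15·P_x − 20·P_y)/P_x, and y* = 20 + 0.6·(…)/P_y.
Discretionary income = 168 − 15·4 − 20·2.25 = 63; x* = 15 + 0.4·63/4 = 21.3; y* = 20 + 0.6·63/2.25 = 36.8.

x* = 21.3, y* = 36.8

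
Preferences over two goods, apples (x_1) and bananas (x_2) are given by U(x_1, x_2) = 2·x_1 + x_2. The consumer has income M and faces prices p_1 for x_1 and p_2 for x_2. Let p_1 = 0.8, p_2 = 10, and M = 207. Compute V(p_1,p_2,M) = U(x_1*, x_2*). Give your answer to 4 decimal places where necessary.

V = 517.5

Linear utility — the consumer picks whichever good has higher MU/price: 2/0.8 = 2.5 vs 1/10 = 0.1.
x_1 gives more utility per dollar, so spend all income on x_1: x_1* = M/p_1, x_2* = 0.
Numerically: x_1* = 258.75, x_2* = 0.
Utility at the optimum: U(258.75, 0) = 517.5.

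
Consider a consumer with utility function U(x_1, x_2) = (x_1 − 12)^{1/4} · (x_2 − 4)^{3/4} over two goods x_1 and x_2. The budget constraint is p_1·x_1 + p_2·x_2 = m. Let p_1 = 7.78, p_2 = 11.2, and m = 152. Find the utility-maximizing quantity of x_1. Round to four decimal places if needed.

Discretionary income = 152 − 12·7.78 − 4·11.2 = 13.84; x_1* = 12 + 0.25·13.84/7.78 = 12.4447.

x_1* = 12.4447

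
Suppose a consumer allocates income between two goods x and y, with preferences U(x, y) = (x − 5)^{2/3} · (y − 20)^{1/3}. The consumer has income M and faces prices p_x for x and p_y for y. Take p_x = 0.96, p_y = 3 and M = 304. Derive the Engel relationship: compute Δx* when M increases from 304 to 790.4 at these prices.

Δx* = 337.7778

After buying the subsistence bundle (5, 20), a share 2/3 of the remaining income goes to x: x* = 5 + 2/3·(M − 5p_x − 20p_y)/p_x.
Discretionary income = 304 − 5·0.96 − 20·3 = 239.2; x* = 5 + 2/3·239.2/0.96 = 171.1111.
At M' = 790.4: x* = 508.8889. Change: 508.8889 − 171.1111 = 337.7778.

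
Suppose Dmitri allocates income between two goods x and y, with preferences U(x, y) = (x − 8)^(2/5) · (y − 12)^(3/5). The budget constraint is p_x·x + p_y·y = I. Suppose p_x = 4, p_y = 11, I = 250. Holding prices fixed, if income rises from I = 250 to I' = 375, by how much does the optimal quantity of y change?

MRS = (2/3)·(y−12)/(x−8). Tangency with p_x/p_y gives y−12 = (3/2)·(p_x/p_y)·(x−8).
After buying the subsistence bundle (8, 12), a share 0.4 of the remaining income goes to x: x* = 8 + 0.4·(I − 8p_x − 12p_y)/p_x.
Discretionary income = 250 − 8·4 − 12·11 = 86; y* = 12 + 0.6·86/11 = 16.6909.
At I' = 375: y* = 23.5091. Change: 23.5091 − 16.6909 = 6.8182.

Δy* = 6.8182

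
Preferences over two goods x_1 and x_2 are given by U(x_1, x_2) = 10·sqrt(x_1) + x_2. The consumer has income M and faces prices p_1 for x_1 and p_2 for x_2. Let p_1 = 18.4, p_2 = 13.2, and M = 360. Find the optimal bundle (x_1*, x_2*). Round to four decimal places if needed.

x_1* = 12.8663, x_2* = 9.3379

Thus x_1* = (5·p_2/p_1)² — independent of M — with the rest of income spent on x_2.
Plugging in: x_1* = (5·13.2/18.4)² = 12.8663, x_2* = 9.3379.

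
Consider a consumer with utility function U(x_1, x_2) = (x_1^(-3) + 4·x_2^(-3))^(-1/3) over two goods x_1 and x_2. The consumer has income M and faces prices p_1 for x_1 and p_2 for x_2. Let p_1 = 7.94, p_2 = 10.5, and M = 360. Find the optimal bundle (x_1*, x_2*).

From the CES first-order condition, (1/4)·(x_2/x_1)^(4) = p_1/p_2.
Solve for the ratio: x_2/x_1 = [4·p_1/p_2]^(0.25).
Substitute x_2 = (x_2/x_1)·x_1 into the budget: x_1* = M/(p_1 + p_2·(x_2/x_1)).
Numerically x_2/x_1 = 1.318781, so x_1* = 360/(7.94 + 10.5·1.318781) = 16.5235 and x_2* = 1.318781·16.5235 = 21.7908.

x_1* = 16.5235, x_2* = 21.7908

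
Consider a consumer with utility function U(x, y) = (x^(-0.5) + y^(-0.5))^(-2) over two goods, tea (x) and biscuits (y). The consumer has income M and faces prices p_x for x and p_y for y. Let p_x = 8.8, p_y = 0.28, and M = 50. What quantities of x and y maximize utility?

x* = 4.3146, y* = 42.9693

MU_x ∝ x^(-1.5), MU_y ∝ y^(-1.5), so MRS = (y/x)^(1.5) = p_x/p_y.
Hence y/x = (p_x/p_y)^(1/(1.5)), i.e. raised to the 2/3 power.
Substitute y = (y/x)·x into the budget: x* = M/(p_x + p_y·(y/x)).
Numerically y/x = 9.959016, so x* = 50/(8.8 + 0.28·9.959016) = 4.3146 and y* = 9.959016·4.3146 = 42.9693.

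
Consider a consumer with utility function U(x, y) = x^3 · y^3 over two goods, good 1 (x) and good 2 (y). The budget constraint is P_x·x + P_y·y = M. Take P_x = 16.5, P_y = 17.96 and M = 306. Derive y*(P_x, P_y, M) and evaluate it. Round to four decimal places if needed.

y* = 8.5189

Tangency: MRS = y/x = P_x/P_y.
Rearranging, P_y·y = P_x·x. Substituting into the budget gives P_x·x·(1 + 1) = M.
Demand: x*(P_x,P_y,M) = 0.5·M/P_x and y* = 0.5·M/P_y.
At P_x=16.5, P_y=17.96, M=306: y* = 0.5·306/17.96 = 8.5189.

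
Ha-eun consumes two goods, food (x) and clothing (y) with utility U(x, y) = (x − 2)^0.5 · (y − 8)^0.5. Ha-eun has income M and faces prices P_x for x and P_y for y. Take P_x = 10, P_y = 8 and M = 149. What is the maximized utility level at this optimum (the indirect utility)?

MRS = (y−8)/(x−2). Tangency with P_x/P_y gives y−8 = (P_x/P_y)·(x−2).
Substituting into the budget: x* = 2 + 0.5·(M − 2·P_x − 8·P_y)/P_x, and y* = 8 + 0.5·(…)/P_y.
Discretionary income = 149 − 2·10 − 8·8 = 65; x* = 2 + 0.5·65/10 = 5.25; y* = 8 + 0.5·65/8 = 12.0625.
Utility at the optimum: U(5.25, 12.0625) = 3.6336.

V = 3.6336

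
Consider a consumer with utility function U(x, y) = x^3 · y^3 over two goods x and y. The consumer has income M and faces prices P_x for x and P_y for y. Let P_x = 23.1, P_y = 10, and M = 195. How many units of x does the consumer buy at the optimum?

The MRS is y/x. Set MRS = P_x/P_y.
Rearranging, P_y·y = P_x·x. Substituting into the budget gives P_x·x·(1 + 1) = M.
Demand: x*(P_x,P_y,M) = 0.5·M/P_x and y* = 0.5·M/P_y.
At P_x=23.1, P_y=10, M=195: x* = 0.5·195/23.1 = 4.2208.

x* = 4.2208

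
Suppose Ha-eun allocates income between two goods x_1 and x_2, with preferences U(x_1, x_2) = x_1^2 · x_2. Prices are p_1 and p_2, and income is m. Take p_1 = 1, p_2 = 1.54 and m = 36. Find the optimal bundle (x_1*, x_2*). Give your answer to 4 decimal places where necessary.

Demand: x_1*(p_1,p_2,m) = 2/3·m/p_1 and x_2* = 1/3·m/p_2.
At p_1=1, p_2=1.54, m=36: x_1* = 2/3·36/1 = 24, x_2* = 7.7922.

x_1* = 24, x_2* = 7.7922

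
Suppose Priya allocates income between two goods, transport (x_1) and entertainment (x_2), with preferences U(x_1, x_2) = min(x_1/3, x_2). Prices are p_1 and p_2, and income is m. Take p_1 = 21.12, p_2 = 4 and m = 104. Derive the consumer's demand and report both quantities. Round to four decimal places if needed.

x_1* = 4.6318, x_2* = 1.5439

With perfect complements, no substitution: consume in ratio x_1:x_2 = 3:1.
Budget: p_1·x_1 + p_2·(1/3)·x_1 = m, so (3·p_1 + p_2)·x_1 = 3·m.
Demand: x_1*(p_1,p_2,m) = 3·m/(3·p_1 + p_2), x_2* = m/(3·p_1 + p_2).
Here 3·21.12 + 4 = 67.36, giving x_1* = 4.6318 and x_2* = 1.5439.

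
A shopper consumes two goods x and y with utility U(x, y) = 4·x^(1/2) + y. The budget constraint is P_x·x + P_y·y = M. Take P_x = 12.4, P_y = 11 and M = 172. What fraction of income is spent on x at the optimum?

share on x = 0.2269

Set MRS = P_x/P_y: 2·x^(−1/2) = P_x/P_y.
Thus x* = (2·P_y/P_x)² — independent of M — with the rest of income spent on y.
Plugging in: x* = (2·11/12.4)² = 3.1478, y* = 12.088.
Expenditure on x: 12.4·3.1478 = 39.0323; share = 0.2269.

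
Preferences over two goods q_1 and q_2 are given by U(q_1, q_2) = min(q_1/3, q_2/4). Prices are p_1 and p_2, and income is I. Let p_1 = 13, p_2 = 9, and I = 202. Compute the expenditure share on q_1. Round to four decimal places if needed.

With perfect complements, no substitution: consume in ratio q_1:q_2 = 3:4.
Budget: p_1·q_1 + p_2·(4/3)·q_1 = I, so (3·p_1 + 4·p_2)·q_1 = 3·I.
Demand: q_1*(p_1,p_2,I) = 3·I/(3·p_1 + 4·p_2), q_2* = 4·I/(3·p_1 + 4·p_2).
Here 3·13 + 4·9 = 75, giving q_1* = 8.08 and q_2* = 10.7733.
Expenditure on q_1: 13·8.08 = 105.04; share = 0.52.

share on q_1 = 0.52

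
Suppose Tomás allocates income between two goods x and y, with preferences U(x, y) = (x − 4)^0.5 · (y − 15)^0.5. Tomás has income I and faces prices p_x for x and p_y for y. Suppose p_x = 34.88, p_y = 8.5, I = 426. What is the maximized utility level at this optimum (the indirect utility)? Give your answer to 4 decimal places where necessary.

V = 4.6165

Let x' = x−4, y' = y−15. MRS = y'/x' = p_x/p_y.
Substituting into the budget: x* = 4 + 0.5·(I − 4·p_x − 15·p_y)/p_x, and y* = 15 + 0.5·(…)/p_y.
Discretionary income = 426 − 4·34.88 − 15·8.5 = 158.98; x* = 4 + 0.5·158.98/34.88 = 6.279; y* = 15 + 0.5·158.98/8.5 = 24.3518.
Utility at the optimum: U(6.279, 24.3518) = 4.6165.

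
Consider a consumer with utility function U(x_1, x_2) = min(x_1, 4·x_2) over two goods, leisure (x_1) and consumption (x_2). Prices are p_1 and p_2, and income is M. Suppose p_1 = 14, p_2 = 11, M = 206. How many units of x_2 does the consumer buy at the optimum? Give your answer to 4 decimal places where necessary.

x_2* = 3.0746

Demand: x_1*(p_1,p_2,M) = 4·M/(4·p_1 + p_2), x_2* = M/(4·p_1 + p_2).
Here 4·14 + 11 = 67, giving x_2* = 3.0746.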